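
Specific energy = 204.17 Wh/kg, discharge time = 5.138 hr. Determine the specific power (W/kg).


P_specific = E / t = 204.17 / 5.138 = 39.74 W/kg

39.74 W/kg


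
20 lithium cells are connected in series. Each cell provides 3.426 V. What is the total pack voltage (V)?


With 20 cells in series at 3.426 V each, V_pack = 68.52 V

68.52 V


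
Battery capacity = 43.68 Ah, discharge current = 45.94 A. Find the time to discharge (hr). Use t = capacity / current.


t = capacity / current = 43.68 / 45.94 = 0.9508 hr

0.9508 hr


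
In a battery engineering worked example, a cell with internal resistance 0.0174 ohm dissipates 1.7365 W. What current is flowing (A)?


I = sqrt(Q / R) = sqrt(1.7365 / 0.0174) = sqrt(99.799) = 9.990 A

9.990 A


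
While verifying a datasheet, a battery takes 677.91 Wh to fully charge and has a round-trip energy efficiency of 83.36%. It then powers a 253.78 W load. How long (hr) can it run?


Step 1: E_discharge = eta/100 * E_charge = 83.36/100 * 677.91 = 565.11 Wh
Step 2: t = E_discharge / P = 565.11 / 253.78 = 2.227 hr

2.227 hr


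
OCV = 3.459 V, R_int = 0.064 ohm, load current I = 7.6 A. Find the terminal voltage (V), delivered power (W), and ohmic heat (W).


Step 1: V_terminal = OCV - I*R = 3.459 - 7.6 * 0.064 = 2.9726 V
Step 2: P_out = V_terminal * I = 2.9726 * 7.6 = 22.59 W
Step 3: Q = I^2 * R = 7.6^2 * 0.064 = 3.697 W

V=2.9726 V, P=22.59 W, Q=3.697 W


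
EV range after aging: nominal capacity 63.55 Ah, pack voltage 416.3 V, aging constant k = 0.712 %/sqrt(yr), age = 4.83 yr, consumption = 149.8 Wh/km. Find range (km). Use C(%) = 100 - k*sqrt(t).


Step 1: capacity retention = 100 - 0.712 * sqrt(4.83) = 100 - 0.712 * 2.1977 = 98.435%
Step 2: C_now = 63.55 * 98.435/100 = 62.555 Ah
Step 3: E_pack = V * C_now = 416.3 * 62.555 = 26042 Wh
Step 4: range = E_pack / consumption = 26042 / 149.8 = 173.8 km

173.8 km


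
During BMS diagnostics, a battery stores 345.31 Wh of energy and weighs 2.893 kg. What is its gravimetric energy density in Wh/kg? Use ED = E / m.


Specific energy = 345.31 Wh / 2.893 kg = 119.4 Wh/kg

119.4 Wh/kg


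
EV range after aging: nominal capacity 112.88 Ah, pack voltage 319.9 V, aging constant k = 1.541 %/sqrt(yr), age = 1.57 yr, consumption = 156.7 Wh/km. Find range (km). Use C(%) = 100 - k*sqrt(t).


Step 1: capacity retention = 100 - 1.541 * sqrt(1.57) = 100 - 1.541 * 1.253 = 98.069%
Step 2: C_now = 112.88 * 98.069/100 = 110.7 Ah
Step 3: E_pack = V * C_now = 319.9 * 110.7 = 35413 Wh
Step 4: range = E_pack / consumption = 35413 / 156.7 = 226.0 km

226.0 km


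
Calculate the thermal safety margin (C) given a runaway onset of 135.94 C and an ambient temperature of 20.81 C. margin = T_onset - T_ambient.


margin = T_onset - T_ambient = 135.94 - 20.81 = 115.13 C

115.13 C


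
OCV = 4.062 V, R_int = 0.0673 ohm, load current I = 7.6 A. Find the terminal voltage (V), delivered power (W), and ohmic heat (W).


Step 1: V_terminal = OCV - I*R = 4.062 - 7.6 * 0.0673 = 3.5505 V
Step 2: P_out = V_terminal * I = 3.5505 * 7.6 = 26.98 W
Step 3: Q = I^2 * R = 7.6^2 * 0.0673 = 3.887 W

V=3.5505 V, P=26.98 W, Q=3.887 W


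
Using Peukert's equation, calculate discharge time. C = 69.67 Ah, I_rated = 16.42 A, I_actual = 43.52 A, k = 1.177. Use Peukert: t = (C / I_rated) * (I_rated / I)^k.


t_rated = C / I_rated = 69.67 / 16.42 = 4.243 hr
(I_rated/I)^k = (0.3773)^1.177 = 0.31751
t = t_rated * (I_rated/I)^k = 4.243 * 0.31751 = 1.347 hr

1.347 hr


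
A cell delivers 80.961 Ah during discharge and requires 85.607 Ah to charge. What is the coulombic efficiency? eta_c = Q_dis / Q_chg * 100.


Coulombic efficiency = 80.961/85.607 * 100% = 94.57%

94.57%


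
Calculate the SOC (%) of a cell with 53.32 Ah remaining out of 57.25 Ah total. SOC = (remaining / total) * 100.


SOC = (remaining / total) * 100 = (53.32 / 57.25) * 100 = 93.14%

93.14%


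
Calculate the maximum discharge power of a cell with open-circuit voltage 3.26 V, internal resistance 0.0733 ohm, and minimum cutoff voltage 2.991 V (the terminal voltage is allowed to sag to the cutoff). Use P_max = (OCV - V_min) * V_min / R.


dV = OCV - V_min = 0.269 V (so I_max = dV / R)
P_max = dV * V_min / R = 0.269 * 2.991 / 0.0733 = 10.98 W

10.98 W


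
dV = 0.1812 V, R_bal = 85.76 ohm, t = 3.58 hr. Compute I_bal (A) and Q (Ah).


First, Ohm's law: I_bal = 0.1812 V / 85.76 ohm = 0.0021129 A
Then Q = I * t = 0.0021129 A * 3.58 hr = 0.007564 Ah

I=0.0021129 A, Q=0.007564 Ah


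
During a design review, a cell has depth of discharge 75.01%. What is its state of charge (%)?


SOC = 100 - DOD = 100 - 75.01 = 24.99%

24.99%


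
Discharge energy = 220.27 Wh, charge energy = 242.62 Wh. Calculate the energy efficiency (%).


Round-trip efficiency = 220.27/242.62 * 100% = 90.79%

90.79%


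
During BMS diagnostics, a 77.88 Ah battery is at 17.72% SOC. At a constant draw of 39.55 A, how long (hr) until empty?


Step 1: remaining = SOC/100 * C_total = 17.72/100 * 77.88 = 13.8 Ah
Step 2: t = remaining / I = 13.8 / 39.55 = 0.3489 hr

0.3489 hr


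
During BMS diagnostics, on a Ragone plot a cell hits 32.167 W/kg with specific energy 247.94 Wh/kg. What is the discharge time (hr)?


t = E / P = 247.94 / 32.167 = 7.708 hr

7.708 hr


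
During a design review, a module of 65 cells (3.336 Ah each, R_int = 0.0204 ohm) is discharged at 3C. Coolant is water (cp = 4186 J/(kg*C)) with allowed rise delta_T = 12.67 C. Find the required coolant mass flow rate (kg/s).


Step 1: I = 3 * 3.336 = 10.008 A
Step 2: Q_cell = I^2 * R = 10.008^2 * 0.0204 = 2.0433 W
Step 3: Q_total = 65 * 2.0433 = 132.81 W
Step 4: m_dot = Q_total / (cp * dT) = 132.81 / (4186 * 12.67) = 0.002504 kg/s

0.002504 kg/s


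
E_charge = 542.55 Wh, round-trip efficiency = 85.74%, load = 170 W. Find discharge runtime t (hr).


Step 1: E_discharge = eta/100 * E_charge = 85.74/100 * 542.55 = 465.18 Wh
Step 2: t = E_discharge / P = 465.18 / 170 = 2.736 hr

2.736 hr


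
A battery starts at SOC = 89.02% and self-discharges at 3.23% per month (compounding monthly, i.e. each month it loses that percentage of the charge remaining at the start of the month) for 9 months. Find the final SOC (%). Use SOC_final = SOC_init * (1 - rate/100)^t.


Monthly retention factor = 1 - 3.23/100 = 0.9677
Over 9 months: factor^9 = 0.74416
SOC_final = 89.02 * 0.74416 = 66.25%

66.25%


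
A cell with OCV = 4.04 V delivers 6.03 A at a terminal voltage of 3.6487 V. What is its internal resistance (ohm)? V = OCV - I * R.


R = (OCV - V) / I = (4.04 - 3.6487) / 6.03 = 0.06489 ohm

0.06489 ohm


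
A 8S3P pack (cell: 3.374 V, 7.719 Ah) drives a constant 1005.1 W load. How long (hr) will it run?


Step 1: E_pack = Ns * V_cell * Np * C_cell = 8 * 3.374 * 3 * 7.719 = 625.05 Wh
Step 2: t = E_pack / P = 625.05 / 1005.1 = 0.6219 hr

0.6219 hr


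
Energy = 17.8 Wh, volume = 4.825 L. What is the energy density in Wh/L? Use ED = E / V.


ED = E / V = 17.8 / 4.825 = 3.689 Wh/L

3.689 Wh/L


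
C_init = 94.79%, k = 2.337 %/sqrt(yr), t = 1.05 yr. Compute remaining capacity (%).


Step 1: sqrt(1.05 yr) = 1.0247
Step 2: drop = 2.337 * 1.0247 = 2.3947
Step 3: C_final = 94.79 - 2.3947 = 92.40%

92.40%


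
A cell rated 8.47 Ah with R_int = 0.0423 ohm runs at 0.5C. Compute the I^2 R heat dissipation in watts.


Step 1: I = C_rate * capacity = 0.5 * 8.47 = 4.235 A
Step 2: Q = I^2 * R = 4.235^2 * 0.0423 = 17.935 * 0.0423 = 0.7587 W

0.7587 W


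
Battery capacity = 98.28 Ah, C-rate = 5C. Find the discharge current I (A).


I = C_rate * capacity = 5 * 98.28 = 491.4 A

491.4 A


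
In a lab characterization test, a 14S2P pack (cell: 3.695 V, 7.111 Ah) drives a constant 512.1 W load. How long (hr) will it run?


Step 1: E_pack = Ns * V_cell * Np * C_cell = 14 * 3.695 * 2 * 7.111 = 735.7 Wh
Step 2: t = E_pack / P = 735.7 / 512.1 = 1.437 hr

1.437 hr


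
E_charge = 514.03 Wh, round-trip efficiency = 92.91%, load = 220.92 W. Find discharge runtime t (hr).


Step 1: E_discharge = eta/100 * E_charge = 92.91/100 * 514.03 = 477.59 Wh
Step 2: t = E_discharge / P = 477.59 / 220.92 = 2.162 hr

2.162 hr


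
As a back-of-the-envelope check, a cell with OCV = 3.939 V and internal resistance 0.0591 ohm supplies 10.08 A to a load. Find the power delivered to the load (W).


Step 1: V_terminal = OCV - I*R = 3.939 - 10.08 * 0.0591 = 3.3433 V
Step 2: P_out = V_terminal * I = 3.3433 * 10.08 = 33.70 W

33.70 W


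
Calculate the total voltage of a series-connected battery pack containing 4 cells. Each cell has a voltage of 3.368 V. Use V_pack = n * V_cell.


Series voltages add: 4 * 3.368 V = 13.472 V

13.472 V


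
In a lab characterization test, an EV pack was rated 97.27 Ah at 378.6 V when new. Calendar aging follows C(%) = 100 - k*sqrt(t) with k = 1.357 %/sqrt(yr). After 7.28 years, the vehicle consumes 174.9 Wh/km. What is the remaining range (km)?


Step 1: capacity retention = 100 - 1.357 * sqrt(7.28) = 100 - 1.357 * 2.6981 = 96.339%
Step 2: C_now = 97.27 * 96.339/100 = 93.709 Ah
Step 3: E_pack = V * C_now = 378.6 * 93.709 = 35478 Wh
Step 4: range = E_pack / consumption = 35478 / 174.9 = 202.8 km

202.8 km


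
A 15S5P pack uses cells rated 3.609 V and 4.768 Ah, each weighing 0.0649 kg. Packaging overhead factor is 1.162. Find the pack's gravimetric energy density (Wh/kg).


Step 1: V_pack = 15 * 3.609 = 54.135 V
Step 2: C_pack = 5 * 4.768 = 23.84 Ah
Step 3: E_pack = V_pack * C_pack = 54.135 * 23.84 = 1290.6 Wh
Step 4: m_pack = 15 * 5 * 0.0649 * 1.162 = 5.656 kg
Step 5: ED = E_pack / m_pack = 1290.6 / 5.656 = 228.2 Wh/kg

228.2 Wh/kg


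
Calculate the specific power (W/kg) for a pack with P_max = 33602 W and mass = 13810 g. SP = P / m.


Convert: m = 13810 g = 13.81 kg
Specific power = 33602 W / 13.81 kg = 2433 W/kg

2433 W/kg


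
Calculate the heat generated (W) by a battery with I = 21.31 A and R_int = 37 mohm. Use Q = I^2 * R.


Convert: R = 37 mohm = 0.037 ohm
Q = I^2 * R = 21.31^2 * 0.037 = 16.80 W

16.80 W


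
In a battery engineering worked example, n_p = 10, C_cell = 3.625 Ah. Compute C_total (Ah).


C_total = 10 * 3.625 = 36.25 Ah

36.25 Ah


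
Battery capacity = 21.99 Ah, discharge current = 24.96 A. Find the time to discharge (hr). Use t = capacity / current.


Runtime = 21.99 Ah / 24.96 A = 0.8810 hr

0.8810 hr


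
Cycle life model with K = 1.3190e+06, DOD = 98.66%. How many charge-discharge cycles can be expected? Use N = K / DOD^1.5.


Step 1: DOD^1.5 = 98.66^1.5 = 979.97
Step 2: N = 1.3190e+06 / 979.97 = 1346 cycles

1346 cycles


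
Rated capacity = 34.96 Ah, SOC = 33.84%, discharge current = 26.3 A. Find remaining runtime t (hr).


Step 1: remaining = SOC/100 * C_total = 33.84/100 * 34.96 = 11.83 Ah
Step 2: t = remaining / I = 11.83 / 26.3 = 0.4498 hr

0.4498 hr


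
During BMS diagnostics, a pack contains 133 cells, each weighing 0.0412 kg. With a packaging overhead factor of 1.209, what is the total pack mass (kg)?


m_pack = n * m_cell * overhead = 133 * 0.0412 * 1.209 = 6.625 kg

6.625 kg


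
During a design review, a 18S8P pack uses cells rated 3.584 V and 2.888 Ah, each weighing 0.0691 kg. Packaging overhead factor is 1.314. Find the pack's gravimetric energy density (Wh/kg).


Step 1: V_pack = 18 * 3.584 = 64.512 V
Step 2: C_pack = 8 * 2.888 = 23.104 Ah
Step 3: E_pack = V_pack * C_pack = 64.512 * 23.104 = 1490.5 Wh
Step 4: m_pack = 18 * 8 * 0.0691 * 1.314 = 13.075 kg
Step 5: ED = E_pack / m_pack = 1490.5 / 13.075 = 114.0 Wh/kg

114.0 Wh/kg


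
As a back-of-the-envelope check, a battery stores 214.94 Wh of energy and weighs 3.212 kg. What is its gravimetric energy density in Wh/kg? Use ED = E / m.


Specific energy = 214.94 Wh / 3.212 kg = 66.92 Wh/kg

66.92 Wh/kg


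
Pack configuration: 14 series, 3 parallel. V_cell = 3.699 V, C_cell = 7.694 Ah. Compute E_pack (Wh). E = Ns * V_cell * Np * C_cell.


E = Ns * Vcell * Np * Ccell = 14 * 3.699 * 3 * 7.694 = 1195 Wh

1195 Wh


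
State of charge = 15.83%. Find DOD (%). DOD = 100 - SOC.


DOD = 100 - SOC = 100 - 15.83 = 84.17%

84.17%


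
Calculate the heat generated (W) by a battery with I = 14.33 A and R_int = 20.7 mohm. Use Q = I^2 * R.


Convert: R = 20.7 mohm = 0.0207 ohm
Q = I^2 * R = 14.33^2 * 0.0207 = 4.251 W

4.251 W


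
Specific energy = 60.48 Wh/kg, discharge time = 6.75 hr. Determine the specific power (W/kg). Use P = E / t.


Specific power = 60.48 Wh/kg / 6.75 hr = 8.960 W/kg

8.960 W/kg


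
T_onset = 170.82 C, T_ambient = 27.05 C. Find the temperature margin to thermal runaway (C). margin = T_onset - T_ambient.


margin = T_onset - T_ambient = 170.82 - 27.05 = 143.77 C

143.77 C


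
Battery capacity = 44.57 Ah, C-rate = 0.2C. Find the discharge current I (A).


I = C_rate * capacity = 0.2 * 44.57 = 8.914 A

8.914 A


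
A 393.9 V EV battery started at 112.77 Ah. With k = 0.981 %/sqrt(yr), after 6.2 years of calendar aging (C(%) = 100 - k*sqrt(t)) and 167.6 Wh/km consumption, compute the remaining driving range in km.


Step 1: capacity retention = 100 - 0.981 * sqrt(6.2) = 100 - 0.981 * 2.49 = 97.557%
Step 2: C_now = 112.77 * 97.557/100 = 110.02 Ah
Step 3: E_pack = V * C_now = 393.9 * 110.02 = 43337 Wh
Step 4: range = E_pack / consumption = 43337 / 167.6 = 258.6 km

258.6 km


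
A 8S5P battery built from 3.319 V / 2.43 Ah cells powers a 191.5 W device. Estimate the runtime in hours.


Step 1: E_pack = Ns * V_cell * Np * C_cell = 8 * 3.319 * 5 * 2.43 = 322.61 Wh
Step 2: t = E_pack / P = 322.61 / 191.5 = 1.685 hr

1.685 hr


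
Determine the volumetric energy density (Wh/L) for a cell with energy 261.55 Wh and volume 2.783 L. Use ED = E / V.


ED = E / V = 261.55 / 2.783 = 93.98 Wh/L

93.98 Wh/L


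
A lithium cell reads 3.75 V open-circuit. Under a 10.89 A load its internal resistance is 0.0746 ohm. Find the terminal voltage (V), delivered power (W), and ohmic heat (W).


Step 1: V_terminal = OCV - I*R = 3.75 - 10.89 * 0.0746 = 2.9376 V
Step 2: P_out = V_terminal * I = 2.9376 * 10.89 = 31.99 W
Step 3: Q = I^2 * R = 10.89^2 * 0.0746 = 8.847 W

V=2.9376 V, P=31.99 W, Q=8.847 W


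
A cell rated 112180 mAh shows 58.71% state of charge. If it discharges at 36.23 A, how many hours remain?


Convert: C_total = 112180 mAh = 112.18 Ah
Step 1: remaining = SOC/100 * C_total = 58.71/100 * 112.18 = 65.861 Ah
Step 2: t = remaining / I = 65.861 / 36.23 = 1.818 hr

1.818 hr


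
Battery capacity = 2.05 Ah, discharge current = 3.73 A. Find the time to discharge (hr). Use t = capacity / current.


t = capacity / current = 2.05 / 3.73 = 0.5496 hr

0.5496 hr


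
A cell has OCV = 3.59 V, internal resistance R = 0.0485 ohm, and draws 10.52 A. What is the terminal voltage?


V = OCV - I*R = 3.59 - 10.52 * 0.0485 = 3.080 V

3.080 V


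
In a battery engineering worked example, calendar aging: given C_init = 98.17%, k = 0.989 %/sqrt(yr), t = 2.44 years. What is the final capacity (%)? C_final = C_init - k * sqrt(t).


sqrt(t) = sqrt(2.44) = 1.562
C_final = 98.17 - 0.989 * 1.562 = 96.63%

96.63%


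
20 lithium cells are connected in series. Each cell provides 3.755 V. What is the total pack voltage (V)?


V_pack = n * V_cell = 20 * 3.755 = 75.1 V

75.1 V


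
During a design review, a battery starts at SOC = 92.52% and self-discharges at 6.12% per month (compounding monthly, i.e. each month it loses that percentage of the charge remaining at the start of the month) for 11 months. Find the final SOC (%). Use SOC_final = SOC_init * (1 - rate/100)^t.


Monthly retention factor = 1 - 6.12/100 = 0.9388
Over 11 months: factor^11 = 0.49923
SOC_final = 92.52 * 0.49923 = 46.19%

46.19%


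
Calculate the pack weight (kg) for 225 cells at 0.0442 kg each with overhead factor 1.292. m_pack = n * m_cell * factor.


Cell mass sum = 225 * 0.0442 = 9.945 kg
With overhead 1.292: m_pack = 9.945 * 1.292 = 12.85 kg

12.85 kg


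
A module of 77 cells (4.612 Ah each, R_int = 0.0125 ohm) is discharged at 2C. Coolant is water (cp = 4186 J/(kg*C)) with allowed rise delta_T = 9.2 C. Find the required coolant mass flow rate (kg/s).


Step 1: I = 2 * 4.612 = 9.224 A
Step 2: Q_cell = I^2 * R = 9.224^2 * 0.0125 = 1.0635 W
Step 3: Q_total = 77 * 1.0635 = 81.89 W
Step 4: m_dot = Q_total / (cp * dT) = 81.89 / (4186 * 9.2) = 0.002126 kg/s

0.002126 kg/s


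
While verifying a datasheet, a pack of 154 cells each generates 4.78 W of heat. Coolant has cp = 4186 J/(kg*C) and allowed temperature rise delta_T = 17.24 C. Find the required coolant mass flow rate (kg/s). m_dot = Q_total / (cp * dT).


Step 1: Total heat Q = 154 * 4.78 W = 736.12 W
Step 2: denom = cp * dT = 4186 * 17.24 = 72167
Step 3: m_dot = 736.12 / 72167 = 0.01020 kg/s

0.01020 kg/s


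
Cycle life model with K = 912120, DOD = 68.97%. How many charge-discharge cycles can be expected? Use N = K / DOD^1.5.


DOD^1.5 = 572.78
N = K / DOD^1.5 = 912120 / 572.78 = 1592

1592 cycles


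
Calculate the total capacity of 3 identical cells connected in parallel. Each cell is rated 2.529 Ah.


Parallel capacities add: 3 * 2.529 Ah = 7.587 Ah

7.587 Ah


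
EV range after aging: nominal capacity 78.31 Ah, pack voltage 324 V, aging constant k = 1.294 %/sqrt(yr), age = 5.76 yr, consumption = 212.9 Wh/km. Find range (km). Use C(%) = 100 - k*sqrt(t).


Step 1: capacity retention = 100 - 1.294 * sqrt(5.76) = 100 - 1.294 * 2.4 = 96.894%
Step 2: C_now = 78.31 * 96.894/100 = 75.878 Ah
Step 3: E_pack = V * C_now = 324 * 75.878 = 24584 Wh
Step 4: range = E_pack / consumption = 24584 / 212.9 = 115.5 km

115.5 km


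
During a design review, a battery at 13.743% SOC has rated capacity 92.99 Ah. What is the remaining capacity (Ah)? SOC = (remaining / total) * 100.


remaining = SOC / 100 * total = 13.743 / 100 * 92.99 = 12.78 Ah

12.78 Ah


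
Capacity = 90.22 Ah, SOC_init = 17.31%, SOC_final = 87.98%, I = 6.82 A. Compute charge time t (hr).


delta_Ah = 90.22 * (87.98 - 17.31) / 100 = 63.758 Ah
t = delta_Ah / I = 63.758 / 6.82 = 9.349 hr

9.349 hr


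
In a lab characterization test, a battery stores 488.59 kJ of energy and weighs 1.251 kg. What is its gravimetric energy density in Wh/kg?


Convert: E = 488.59 kJ = 135.72 Wh
ED = E / m = 135.72 / 1.251 = 108.5 Wh/kg

108.5 Wh/kg


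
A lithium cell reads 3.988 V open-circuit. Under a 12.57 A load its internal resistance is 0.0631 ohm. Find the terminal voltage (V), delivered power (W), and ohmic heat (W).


Step 1: V_terminal = OCV - I*R = 3.988 - 12.57 * 0.0631 = 3.1948 V
Step 2: P_out = V_terminal * I = 3.1948 * 12.57 = 40.16 W
Step 3: Q = I^2 * R = 12.57^2 * 0.0631 = 9.970 W

V=3.1948 V, P=40.16 W, Q=9.970 W


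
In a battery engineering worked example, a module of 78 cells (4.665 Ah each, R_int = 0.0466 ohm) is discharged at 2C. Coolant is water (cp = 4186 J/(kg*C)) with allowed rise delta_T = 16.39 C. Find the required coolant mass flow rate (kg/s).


Step 1: I = 2 * 4.665 = 9.33 A
Step 2: Q_cell = I^2 * R = 9.33^2 * 0.0466 = 4.0565 W
Step 3: Q_total = 78 * 4.0565 = 316.41 W
Step 4: m_dot = Q_total / (cp * dT) = 316.41 / (4186 * 16.39) = 0.004612 kg/s

0.004612 kg/s


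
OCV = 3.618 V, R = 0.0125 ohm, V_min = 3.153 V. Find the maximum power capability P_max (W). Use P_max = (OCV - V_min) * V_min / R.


P_max = (OCV - V_min) * V_min / R = (3.618 - 3.153) * 3.153 / 0.0125 = 0.465 * 3.153 / 0.0125 = 117.3 W

117.3 W


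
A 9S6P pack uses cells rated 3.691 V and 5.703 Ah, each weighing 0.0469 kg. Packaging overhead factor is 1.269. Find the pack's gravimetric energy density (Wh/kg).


Step 1: V_pack = 9 * 3.691 = 33.219 V
Step 2: C_pack = 6 * 5.703 = 34.218 Ah
Step 3: E_pack = V_pack * C_pack = 33.219 * 34.218 = 1136.7 Wh
Step 4: m_pack = 9 * 6 * 0.0469 * 1.269 = 3.2139 kg
Step 5: ED = E_pack / m_pack = 1136.7 / 3.2139 = 353.7 Wh/kg

353.7 Wh/kg


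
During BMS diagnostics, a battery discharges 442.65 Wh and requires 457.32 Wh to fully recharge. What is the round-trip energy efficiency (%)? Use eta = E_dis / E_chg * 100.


eta_e = E_dis / E_chg * 100 = 442.65 / 457.32 * 100 = 96.79%

96.79%


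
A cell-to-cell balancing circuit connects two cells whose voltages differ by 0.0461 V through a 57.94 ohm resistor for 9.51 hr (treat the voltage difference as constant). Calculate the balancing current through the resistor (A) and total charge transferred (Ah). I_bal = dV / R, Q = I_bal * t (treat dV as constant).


I_bal = dV / R = 0.0461 / 57.94 = 7.9565e-04 A
Q = I_bal * t = 7.9565e-04 * 9.51 = 0.007567 Ah

I=7.9565e-04 A, Q=0.007567 Ah


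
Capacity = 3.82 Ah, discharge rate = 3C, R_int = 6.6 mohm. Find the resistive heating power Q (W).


Convert: R = 6.6 mohm = 0.0066 ohm
Step 1: I = C_rate * capacity = 3 * 3.82 = 11.46 A
Step 2: Q = I^2 * R = 11.46^2 * 0.0066 = 131.33 * 0.0066 = 0.8668 W

0.8668 W


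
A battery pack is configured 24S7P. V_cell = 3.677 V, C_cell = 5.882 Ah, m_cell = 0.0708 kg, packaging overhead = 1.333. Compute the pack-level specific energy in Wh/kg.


Step 1: V_pack = 24 * 3.677 = 88.248 V
Step 2: C_pack = 7 * 5.882 = 41.174 Ah
Step 3: E_pack = V_pack * C_pack = 88.248 * 41.174 = 3633.5 Wh
Step 4: m_pack = 24 * 7 * 0.0708 * 1.333 = 15.855 kg
Step 5: ED = E_pack / m_pack = 3633.5 / 15.855 = 229.2 Wh/kg

229.2 Wh/kg


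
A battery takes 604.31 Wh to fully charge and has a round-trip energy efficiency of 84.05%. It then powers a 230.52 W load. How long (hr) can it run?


Step 1: E_discharge = eta/100 * E_charge = 84.05/100 * 604.31 = 507.92 Wh
Step 2: t = E_discharge / P = 507.92 / 230.52 = 2.203 hr

2.203 hr


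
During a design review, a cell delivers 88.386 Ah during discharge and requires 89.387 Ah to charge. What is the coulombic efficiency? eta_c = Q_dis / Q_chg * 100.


Coulombic efficiency = 88.386/89.387 * 100% = 98.88%

98.88%


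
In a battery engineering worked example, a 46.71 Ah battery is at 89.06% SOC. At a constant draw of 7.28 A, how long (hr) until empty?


Step 1: remaining = SOC/100 * C_total = 89.06/100 * 46.71 = 41.6 Ah
Step 2: t = remaining / I = 41.6 / 7.28 = 5.714 hr

5.714 hr


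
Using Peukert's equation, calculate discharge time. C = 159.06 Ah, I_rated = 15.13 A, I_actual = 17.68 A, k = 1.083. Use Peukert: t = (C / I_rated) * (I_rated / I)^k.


Step 1: t_rated = C / I_rated = 159.06 / 15.13 = 10.513 hr
Step 2: ratio = 15.13 / 17.68 = 0.85577
Step 3: ratio^k = 0.85577^1.083 = 0.84478
Step 4: t = t_rated * ratio^k = 10.513 * 0.84478 = 8.881 hr

8.881 hr


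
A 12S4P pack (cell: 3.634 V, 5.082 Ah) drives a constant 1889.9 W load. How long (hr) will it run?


Step 1: E_pack = Ns * V_cell * Np * C_cell = 12 * 3.634 * 4 * 5.082 = 886.46 Wh
Step 2: t = E_pack / P = 886.46 / 1889.9 = 0.4691 hr

0.4691 hr


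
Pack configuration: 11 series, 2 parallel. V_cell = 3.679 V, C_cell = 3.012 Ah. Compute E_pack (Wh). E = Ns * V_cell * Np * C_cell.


E = Ns * Vcell * Np * Ccell = 11 * 3.679 * 2 * 3.012 = 243.8 Wh

243.8 Wh


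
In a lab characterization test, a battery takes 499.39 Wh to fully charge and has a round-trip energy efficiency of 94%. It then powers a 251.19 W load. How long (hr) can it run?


Step 1: E_discharge = eta/100 * E_charge = 94/100 * 499.39 = 469.43 Wh
Step 2: t = E_discharge / P = 469.43 / 251.19 = 1.869 hr

1.869 hr


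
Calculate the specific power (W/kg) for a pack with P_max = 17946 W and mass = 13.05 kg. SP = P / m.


Specific power = 17946 W / 13.05 kg = 1375 W/kg

1375 W/kg


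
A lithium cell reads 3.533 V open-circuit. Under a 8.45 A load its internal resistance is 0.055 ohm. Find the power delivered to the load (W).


Step 1: V_terminal = OCV - I*R = 3.533 - 8.45 * 0.055 = 3.0683 V
Step 2: P_out = V_terminal * I = 3.0683 * 8.45 = 25.93 W

25.93 W


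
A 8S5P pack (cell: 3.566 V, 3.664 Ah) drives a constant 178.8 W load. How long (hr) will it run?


Step 1: E_pack = Ns * V_cell * Np * C_cell = 8 * 3.566 * 5 * 3.664 = 522.63 Wh
Step 2: t = E_pack / P = 522.63 / 178.8 = 2.923 hr

2.923 hr


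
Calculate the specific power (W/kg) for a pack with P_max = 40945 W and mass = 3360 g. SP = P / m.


Convert: m = 3360 g = 3.36 kg
SP = P / m = 40945 / 3.36 = 12190 W/kg

12190 W/kg


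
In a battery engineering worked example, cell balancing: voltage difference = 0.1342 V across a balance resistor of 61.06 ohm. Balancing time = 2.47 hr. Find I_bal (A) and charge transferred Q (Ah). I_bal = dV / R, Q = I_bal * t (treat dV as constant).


I_bal = dV / R = 0.1342 / 61.06 = 0.0021978 A
Q = I_bal * t = 0.0021978 * 2.47 = 0.005429 Ah

I=0.0021978 A, Q=0.005429 Ah


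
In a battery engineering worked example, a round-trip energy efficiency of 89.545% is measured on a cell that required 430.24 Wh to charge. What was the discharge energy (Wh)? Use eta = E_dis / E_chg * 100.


E_dis = eta/100 * E_chg = 89.545/100 * 430.24 = 385.3 Wh

385.3 Wh


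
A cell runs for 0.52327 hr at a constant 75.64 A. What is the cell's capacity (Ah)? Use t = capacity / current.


C = I * t = 75.64 * 0.52327 = 39.58 Ah

39.58 Ah


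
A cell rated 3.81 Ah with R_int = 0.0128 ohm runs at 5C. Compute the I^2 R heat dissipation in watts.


Step 1: I = C_rate * capacity = 5 * 3.81 = 19.05 A
Step 2: Q = I^2 * R = 19.05^2 * 0.0128 = 362.9 * 0.0128 = 4.645 W

4.645 W


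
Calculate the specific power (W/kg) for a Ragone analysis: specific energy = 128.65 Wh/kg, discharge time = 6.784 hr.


Specific power = 128.65 Wh/kg / 6.784 hr = 18.96 W/kg

18.96 W/kg


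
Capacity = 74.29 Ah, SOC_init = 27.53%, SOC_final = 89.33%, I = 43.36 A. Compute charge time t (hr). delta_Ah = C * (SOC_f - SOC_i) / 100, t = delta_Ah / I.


delta_Ah = 74.29 * (89.33 - 27.53) / 100 = 45.911 Ah
t = delta_Ah / I = 45.911 / 43.36 = 1.059 hr

1.059 hr


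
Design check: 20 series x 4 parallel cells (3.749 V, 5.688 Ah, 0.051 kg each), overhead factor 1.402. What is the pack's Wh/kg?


Step 1: V_pack = 20 * 3.749 = 74.98 V
Step 2: C_pack = 4 * 5.688 = 22.752 Ah
Step 3: E_pack = V_pack * C_pack = 74.98 * 22.752 = 1705.9 Wh
Step 4: m_pack = 20 * 4 * 0.051 * 1.402 = 5.7202 kg
Step 5: ED = E_pack / m_pack = 1705.9 / 5.7202 = 298.2 Wh/kg

298.2 Wh/kg


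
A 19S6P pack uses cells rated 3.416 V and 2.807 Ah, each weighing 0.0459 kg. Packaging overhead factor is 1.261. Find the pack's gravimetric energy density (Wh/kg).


Step 1: V_pack = 19 * 3.416 = 64.904 V
Step 2: C_pack = 6 * 2.807 = 16.842 Ah
Step 3: E_pack = V_pack * C_pack = 64.904 * 16.842 = 1093.1 Wh
Step 4: m_pack = 19 * 6 * 0.0459 * 1.261 = 6.5983 kg
Step 5: ED = E_pack / m_pack = 1093.1 / 6.5983 = 165.7 Wh/kg

165.7 Wh/kg


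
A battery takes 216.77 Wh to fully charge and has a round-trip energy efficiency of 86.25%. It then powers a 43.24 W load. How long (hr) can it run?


Step 1: E_discharge = eta/100 * E_charge = 86.25/100 * 216.77 = 186.96 Wh
Step 2: t = E_discharge / P = 186.96 / 43.24 = 4.324 hr

4.324 hr


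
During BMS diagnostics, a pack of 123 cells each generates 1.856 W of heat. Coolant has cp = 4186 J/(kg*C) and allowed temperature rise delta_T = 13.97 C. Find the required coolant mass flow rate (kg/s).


Q_total = 123 * 1.856 = 228.29 W
m_dot = Q_total / (cp * dT) = 228.29 / (4186 * 13.97) = 0.003904 kg/s

0.003904 kg/s


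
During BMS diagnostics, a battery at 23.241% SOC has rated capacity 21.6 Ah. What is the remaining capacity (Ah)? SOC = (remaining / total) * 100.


remaining = SOC / 100 * total = 23.241 / 100 * 21.6 = 5.020 Ah

5.020 Ah


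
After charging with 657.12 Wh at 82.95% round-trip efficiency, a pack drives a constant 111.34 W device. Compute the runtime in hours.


Step 1: E_discharge = eta/100 * E_charge = 82.95/100 * 657.12 = 545.08 Wh
Step 2: t = E_discharge / P = 545.08 / 111.34 = 4.896 hr

4.896 hr


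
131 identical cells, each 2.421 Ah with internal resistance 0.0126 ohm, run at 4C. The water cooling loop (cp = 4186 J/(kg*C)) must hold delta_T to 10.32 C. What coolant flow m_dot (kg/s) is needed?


Step 1: I = 4 * 2.421 = 9.684 A
Step 2: Q_cell = I^2 * R = 9.684^2 * 0.0126 = 1.1816 W
Step 3: Q_total = 131 * 1.1816 = 154.79 W
Step 4: m_dot = Q_total / (cp * dT) = 154.79 / (4186 * 10.32) = 0.003583 kg/s

0.003583 kg/s


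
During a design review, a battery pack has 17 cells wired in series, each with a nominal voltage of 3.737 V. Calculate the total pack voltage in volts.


Series voltages add: 17 * 3.737 V = 63.529 V

63.529 V


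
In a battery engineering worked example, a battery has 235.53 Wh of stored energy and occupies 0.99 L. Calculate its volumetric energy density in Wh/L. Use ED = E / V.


Volumetric ED = 235.53 Wh / 0.99 L = 237.9 Wh/L

237.9 Wh/L


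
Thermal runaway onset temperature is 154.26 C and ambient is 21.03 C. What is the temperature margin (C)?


margin = T_onset - T_ambient = 154.26 - 21.03 = 133.23 C

133.23 C


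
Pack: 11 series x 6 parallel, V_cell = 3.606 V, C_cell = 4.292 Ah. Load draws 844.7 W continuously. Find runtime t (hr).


Step 1: E_pack = Ns * V_cell * Np * C_cell = 11 * 3.606 * 6 * 4.292 = 1021.5 Wh
Step 2: t = E_pack / P = 1021.5 / 844.7 = 1.209 hr

1.209 hr


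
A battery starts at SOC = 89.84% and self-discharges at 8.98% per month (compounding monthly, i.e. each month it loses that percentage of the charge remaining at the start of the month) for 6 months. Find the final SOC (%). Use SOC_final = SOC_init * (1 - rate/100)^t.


Monthly retention factor = 1 - 8.98/100 = 0.9102
Over 6 months: factor^6 = 0.56862
SOC_final = 89.84 * 0.56862 = 51.08%

51.08%


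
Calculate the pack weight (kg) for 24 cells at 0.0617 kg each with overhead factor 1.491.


Cell mass sum = 24 * 0.0617 = 1.4808 kg
With overhead 1.491: m_pack = 1.4808 * 1.491 = 2.208 kg

2.208 kg


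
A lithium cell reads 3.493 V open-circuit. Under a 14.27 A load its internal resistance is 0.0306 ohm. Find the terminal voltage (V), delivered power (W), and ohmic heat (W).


Step 1: V_terminal = OCV - I*R = 3.493 - 14.27 * 0.0306 = 3.0563 V
Step 2: P_out = V_terminal * I = 3.0563 * 14.27 = 43.61 W
Step 3: Q = I^2 * R = 14.27^2 * 0.0306 = 6.231 W

V=3.0563 V, P=43.61 W, Q=6.231 W


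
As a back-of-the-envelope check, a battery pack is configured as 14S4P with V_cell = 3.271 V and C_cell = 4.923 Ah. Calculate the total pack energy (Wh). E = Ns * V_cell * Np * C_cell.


V_pack = 14 * 3.271 = 45.794 V
C_pack = 4 * 4.923 = 19.692 Ah
E = V_pack * C_pack = 45.794 * 19.692 = 901.8 Wh

901.8 Wh


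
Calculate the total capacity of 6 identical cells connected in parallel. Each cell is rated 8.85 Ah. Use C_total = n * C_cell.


C_total = 6 * 8.85 = 53.1 Ah

53.1 Ah


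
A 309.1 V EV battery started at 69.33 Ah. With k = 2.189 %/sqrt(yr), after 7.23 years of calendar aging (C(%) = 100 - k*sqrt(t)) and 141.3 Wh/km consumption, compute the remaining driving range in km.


Step 1: capacity retention = 100 - 2.189 * sqrt(7.23) = 100 - 2.189 * 2.6889 = 94.114%
Step 2: C_now = 69.33 * 94.114/100 = 65.249 Ah
Step 3: E_pack = V * C_now = 309.1 * 65.249 = 20168 Wh
Step 4: range = E_pack / consumption = 20168 / 141.3 = 142.7 km

142.7 km


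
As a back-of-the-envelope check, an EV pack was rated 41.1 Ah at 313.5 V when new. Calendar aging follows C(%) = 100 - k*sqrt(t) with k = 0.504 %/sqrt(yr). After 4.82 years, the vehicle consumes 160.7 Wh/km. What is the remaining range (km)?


Step 1: capacity retention = 100 - 0.504 * sqrt(4.82) = 100 - 0.504 * 2.1954 = 98.894%
Step 2: C_now = 41.1 * 98.894/100 = 40.645 Ah
Step 3: E_pack = V * C_now = 313.5 * 40.645 = 12742 Wh
Step 4: range = E_pack / consumption = 12742 / 160.7 = 79.29 km

79.29 km


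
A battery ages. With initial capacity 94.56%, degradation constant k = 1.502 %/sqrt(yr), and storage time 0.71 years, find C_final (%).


sqrt(t) = sqrt(0.71) = 0.84261
C_final = 94.56 - 1.502 * 0.84261 = 93.29%

93.29%


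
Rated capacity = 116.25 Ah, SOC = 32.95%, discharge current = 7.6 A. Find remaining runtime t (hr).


Step 1: remaining = SOC/100 * C_total = 32.95/100 * 116.25 = 38.304 Ah
Step 2: t = remaining / I = 38.304 / 7.6 = 5.040 hr

5.040 hr


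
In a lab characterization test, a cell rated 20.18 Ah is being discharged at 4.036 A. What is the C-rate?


C_rate = I / capacity = 4.036 / 20.18 = 0.2C

0.2C


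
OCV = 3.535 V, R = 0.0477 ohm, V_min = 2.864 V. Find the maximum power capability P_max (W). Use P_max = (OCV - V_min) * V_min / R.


dV = OCV - V_min = 0.671 V (so I_max = dV / R)
P_max = dV * V_min / R = 0.671 * 2.864 / 0.0477 = 40.29 W

40.29 W


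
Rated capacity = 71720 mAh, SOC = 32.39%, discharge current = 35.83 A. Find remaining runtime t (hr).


Convert: C_total = 71720 mAh = 71.72 Ah
Step 1: remaining = SOC/100 * C_total = 32.39/100 * 71.72 = 23.23 Ah
Step 2: t = remaining / I = 23.23 / 35.83 = 0.6483 hr

0.6483 hr


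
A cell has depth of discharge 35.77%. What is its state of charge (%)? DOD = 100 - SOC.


SOC = 100 - DOD = 100 - 35.77 = 64.23%

64.23%


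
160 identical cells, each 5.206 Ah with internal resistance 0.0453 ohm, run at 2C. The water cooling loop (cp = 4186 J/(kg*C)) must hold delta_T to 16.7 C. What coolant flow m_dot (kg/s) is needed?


Step 1: I = 2 * 5.206 = 10.412 A
Step 2: Q_cell = I^2 * R = 10.412^2 * 0.0453 = 4.911 W
Step 3: Q_total = 160 * 4.911 = 785.76 W
Step 4: m_dot = Q_total / (cp * dT) = 785.76 / (4186 * 16.7) = 0.01124 kg/s

0.01124 kg/s


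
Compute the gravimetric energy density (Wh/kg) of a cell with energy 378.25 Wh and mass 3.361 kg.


Specific energy = 378.25 Wh / 3.361 kg = 112.5 Wh/kg

112.5 Wh/kg


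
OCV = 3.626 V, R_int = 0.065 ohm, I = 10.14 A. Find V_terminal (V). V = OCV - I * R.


IR drop = 10.14 * 0.065 = 0.6591 V
V = 3.626 - 0.6591 = 2.967 V

2.967 V


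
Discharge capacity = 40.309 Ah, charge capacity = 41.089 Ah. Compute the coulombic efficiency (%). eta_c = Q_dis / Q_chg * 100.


Coulombic efficiency = 40.309/41.089 * 100% = 98.10%

98.10%


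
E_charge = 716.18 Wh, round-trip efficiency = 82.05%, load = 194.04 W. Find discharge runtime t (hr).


Step 1: E_discharge = eta/100 * E_charge = 82.05/100 * 716.18 = 587.63 Wh
Step 2: t = E_discharge / P = 587.63 / 194.04 = 3.028 hr

3.028 hr


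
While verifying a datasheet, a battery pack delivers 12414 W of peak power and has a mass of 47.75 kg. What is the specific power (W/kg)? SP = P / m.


SP = P / m = 12414 / 47.75 = 260.0 W/kg

260.0 W/kg


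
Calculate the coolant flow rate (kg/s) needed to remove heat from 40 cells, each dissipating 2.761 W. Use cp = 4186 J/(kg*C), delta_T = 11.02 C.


Step 1: Total heat Q = 40 * 2.761 W = 110.44 W
Step 2: denom = cp * dT = 4186 * 11.02 = 46130
Step 3: m_dot = 110.44 / 46130 = 0.002394 kg/s

0.002394 kg/s


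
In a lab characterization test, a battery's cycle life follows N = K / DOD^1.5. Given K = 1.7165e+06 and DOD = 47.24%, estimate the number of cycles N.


Step 1: DOD^1.5 = 47.24^1.5 = 324.69
Step 2: N = 1.7165e+06 / 324.69 = 5287 cycles

5287 cycles


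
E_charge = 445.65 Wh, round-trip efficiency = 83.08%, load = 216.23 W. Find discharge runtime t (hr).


Step 1: E_discharge = eta/100 * E_charge = 83.08/100 * 445.65 = 370.25 Wh
Step 2: t = E_discharge / P = 370.25 / 216.23 = 1.712 hr

1.712 hr


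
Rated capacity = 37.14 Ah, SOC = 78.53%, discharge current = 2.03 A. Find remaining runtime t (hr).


Step 1: remaining = SOC/100 * C_total = 78.53/100 * 37.14 = 29.166 Ah
Step 2: t = remaining / I = 29.166 / 2.03 = 14.37 hr

14.37 hr


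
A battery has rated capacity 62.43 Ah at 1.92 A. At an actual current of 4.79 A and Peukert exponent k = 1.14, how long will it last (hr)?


Step 1: t_rated = C / I_rated = 62.43 / 1.92 = 32.516 hr
Step 2: ratio = 1.92 / 4.79 = 0.40084
Step 3: ratio^k = 0.40084^1.14 = 0.35269
Step 4: t = t_rated * ratio^k = 32.516 * 0.35269 = 11.47 hr

11.47 hr


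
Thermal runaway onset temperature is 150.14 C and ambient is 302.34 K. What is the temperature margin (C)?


Convert: T_ambient = 302.34 K = 29.19 C
margin = 150.14 - 29.19 = 120.95 C

120.95 C


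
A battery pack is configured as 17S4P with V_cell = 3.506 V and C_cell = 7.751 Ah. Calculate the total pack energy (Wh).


V_pack = 17 * 3.506 = 59.602 V
C_pack = 4 * 7.751 = 31.004 Ah
E = V_pack * C_pack = 59.602 * 31.004 = 1848 Wh

1848 Wh


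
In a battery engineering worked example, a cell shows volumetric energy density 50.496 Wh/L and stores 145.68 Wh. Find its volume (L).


V = E / ED = 145.68 / 50.496 = 2.885 L

2.885 L


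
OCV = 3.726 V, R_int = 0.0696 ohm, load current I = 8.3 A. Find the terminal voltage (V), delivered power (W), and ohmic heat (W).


Step 1: V_terminal = OCV - I*R = 3.726 - 8.3 * 0.0696 = 3.1483 V
Step 2: P_out = V_terminal * I = 3.1483 * 8.3 = 26.13 W
Step 3: Q = I^2 * R = 8.3^2 * 0.0696 = 4.795 W

V=3.1483 V, P=26.13 W, Q=4.795 W


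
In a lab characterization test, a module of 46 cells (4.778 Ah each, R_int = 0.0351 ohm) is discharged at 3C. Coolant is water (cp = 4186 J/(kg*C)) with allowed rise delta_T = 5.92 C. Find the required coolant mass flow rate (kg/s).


Step 1: I = 3 * 4.778 = 14.334 A
Step 2: Q_cell = I^2 * R = 14.334^2 * 0.0351 = 7.2118 W
Step 3: Q_total = 46 * 7.2118 = 331.74 W
Step 4: m_dot = Q_total / (cp * dT) = 331.74 / (4186 * 5.92) = 0.01339 kg/s

0.01339 kg/s


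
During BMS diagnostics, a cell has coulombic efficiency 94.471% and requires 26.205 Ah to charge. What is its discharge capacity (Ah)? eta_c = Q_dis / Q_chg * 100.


Q_dis = eta/100 * Q_chg = 94.471/100 * 26.205 = 24.76 Ah

24.76 Ah


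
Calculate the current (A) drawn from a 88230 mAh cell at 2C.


Convert: capacity = 88230 mAh = 88.23 Ah
I = C_rate * capacity = 2 * 88.23 = 176.46 A

176.46 A


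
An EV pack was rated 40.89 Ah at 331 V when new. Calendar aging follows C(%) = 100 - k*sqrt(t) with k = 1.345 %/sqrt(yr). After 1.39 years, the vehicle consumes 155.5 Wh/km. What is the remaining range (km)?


Step 1: capacity retention = 100 - 1.345 * sqrt(1.39) = 100 - 1.345 * 1.179 = 98.414%
Step 2: C_now = 40.89 * 98.414/100 = 40.241 Ah
Step 3: E_pack = V * C_now = 331 * 40.241 = 13320 Wh
Step 4: range = E_pack / consumption = 13320 / 155.5 = 85.66 km

85.66 km


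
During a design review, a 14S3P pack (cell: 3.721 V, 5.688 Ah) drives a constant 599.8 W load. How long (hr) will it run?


Step 1: E_pack = Ns * V_cell * Np * C_cell = 14 * 3.721 * 3 * 5.688 = 888.93 Wh
Step 2: t = E_pack / P = 888.93 / 599.8 = 1.482 hr

1.482 hr


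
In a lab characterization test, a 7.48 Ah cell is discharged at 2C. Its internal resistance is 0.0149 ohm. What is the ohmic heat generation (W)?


Step 1: I = C_rate * capacity = 2 * 7.48 = 14.96 A
Step 2: Q = I^2 * R = 14.96^2 * 0.0149 = 223.8 * 0.0149 = 3.335 W

3.335 W


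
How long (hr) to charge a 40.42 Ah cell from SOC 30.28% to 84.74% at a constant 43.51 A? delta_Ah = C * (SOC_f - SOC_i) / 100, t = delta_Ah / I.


Step 1: dSOC = 84.74% - 30.28% = 54.46%
Step 2: delta_Ah = 40.42 * 54.46 / 100 = 22.013 Ah
Step 3: t = 22.013 / 43.51 = 0.5059 hr

0.5059 hr


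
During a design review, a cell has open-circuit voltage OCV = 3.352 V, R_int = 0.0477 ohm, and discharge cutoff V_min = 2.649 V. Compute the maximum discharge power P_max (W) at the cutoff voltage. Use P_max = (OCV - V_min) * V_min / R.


dV = OCV - V_min = 0.703 V (so I_max = dV / R)
P_max = dV * V_min / R = 0.703 * 2.649 / 0.0477 = 39.04 W

39.04 W


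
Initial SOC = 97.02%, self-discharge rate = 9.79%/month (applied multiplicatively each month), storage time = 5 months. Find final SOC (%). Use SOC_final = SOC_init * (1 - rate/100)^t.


decay = (1 - 9.79/100)^5 = 0.59741
SOC_final = 97.02 * 0.59741 = 57.96%

57.96%


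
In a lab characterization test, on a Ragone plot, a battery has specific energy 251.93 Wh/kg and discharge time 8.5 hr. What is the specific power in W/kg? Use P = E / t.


Specific power = 251.93 Wh/kg / 8.5 hr = 29.64 W/kg

29.64 W/kg
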